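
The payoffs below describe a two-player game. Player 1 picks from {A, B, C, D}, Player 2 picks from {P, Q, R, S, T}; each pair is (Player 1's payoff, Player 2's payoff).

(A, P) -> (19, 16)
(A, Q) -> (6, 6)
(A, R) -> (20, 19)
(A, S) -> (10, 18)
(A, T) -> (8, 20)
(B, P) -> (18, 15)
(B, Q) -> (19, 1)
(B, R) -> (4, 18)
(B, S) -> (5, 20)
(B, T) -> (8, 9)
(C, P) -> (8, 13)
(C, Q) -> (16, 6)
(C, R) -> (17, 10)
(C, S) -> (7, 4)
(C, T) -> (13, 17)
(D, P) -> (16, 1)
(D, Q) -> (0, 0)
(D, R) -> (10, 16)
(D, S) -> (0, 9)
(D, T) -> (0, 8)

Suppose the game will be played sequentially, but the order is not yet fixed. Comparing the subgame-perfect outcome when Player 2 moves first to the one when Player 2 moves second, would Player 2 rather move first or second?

If Player 1 leads: Player 2's best replies are A→T, B→S, C→T, D→R; Player 1's induced payoffs 8, 5, 13, 10; outcome (C, T), payoffs (13, 17).
If Player 2 leads: Player 1's best replies are P→A, Q→B, R→A, S→A, T→C; Player 2's induced payoffs 16, 1, 19, 18, 17; outcome (A, R), payoffs (20, 19).
Player 2 gets 19 moving first and 17 moving second, so Player 2 prefers to move first.

first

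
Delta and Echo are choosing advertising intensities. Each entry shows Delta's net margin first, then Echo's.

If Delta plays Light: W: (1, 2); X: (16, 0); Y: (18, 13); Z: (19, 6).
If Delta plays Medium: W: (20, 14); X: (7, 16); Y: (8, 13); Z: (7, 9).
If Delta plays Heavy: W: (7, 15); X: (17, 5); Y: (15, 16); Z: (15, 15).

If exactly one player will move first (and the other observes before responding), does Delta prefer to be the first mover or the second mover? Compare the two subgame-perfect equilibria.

If Delta leads: Echo's best replies are Light→Y, Medium→X, Heavy→Y; Delta's induced payoffs 18, 7, 15; outcome (Light, Y), payoffs (18, 13).
If Echo leads: Delta's best replies are W→Medium, X→Heavy, Y→Light, Z→Light; Echo's induced payoffs 14, 5, 13, 6; outcome (Medium, W), payoffs (20, 14).
Delta gets 18 moving first and 20 moving second, so Delta prefers to move second.

second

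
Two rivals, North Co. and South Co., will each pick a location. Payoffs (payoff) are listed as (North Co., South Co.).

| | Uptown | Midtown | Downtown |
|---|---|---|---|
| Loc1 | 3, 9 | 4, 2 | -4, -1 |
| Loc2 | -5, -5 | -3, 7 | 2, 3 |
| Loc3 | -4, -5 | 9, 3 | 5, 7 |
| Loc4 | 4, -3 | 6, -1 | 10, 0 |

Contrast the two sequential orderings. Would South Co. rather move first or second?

first

If North Co. leads: South Co.'s best replies are Loc1→Uptown, Loc2→Midtown, Loc3→Downtown, Loc4→Downtown; North Co.'s induced payoffs 3, -3, 5, 10; outcome (Loc4, Downtown), payoffs (10, 0).
If South Co. leads: North Co.'s best replies are Uptown→Loc4, Midtown→Loc3, Downtown→Loc4; South Co.'s induced payoffs -3, 3, 0; outcome (Loc3, Midtown), payoffs (9, 3).
South Co. gets 3 moving first and 0 moving second, so South Co. prefers to move first.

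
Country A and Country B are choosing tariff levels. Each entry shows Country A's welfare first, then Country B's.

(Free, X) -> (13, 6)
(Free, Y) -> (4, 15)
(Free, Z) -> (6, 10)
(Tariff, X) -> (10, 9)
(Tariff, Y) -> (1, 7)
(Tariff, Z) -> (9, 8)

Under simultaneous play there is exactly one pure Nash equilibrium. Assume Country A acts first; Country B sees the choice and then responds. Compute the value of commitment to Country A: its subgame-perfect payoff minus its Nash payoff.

6

Work backward from Country B's decision.
- Free: Country B compares 6, 15, 10 and picks Y; Country A would get 4.
- Tariff: Country B compares 9, 7, 8 and picks X; Country A would get 10.
Country A's induced payoffs are 4, 10, so Country A commits to Tariff. Subgame-perfect outcome: (Tariff, X) with payoffs (10, 9).
Under simultaneous play:
Country A's best replies: X→Free; Y→Free; Z→Tariff.
Country B's best replies: Free→Y; Tariff→X.
The unique mutual best reply is (Free, Y), giving (4, 15).
Country A's commitment gain: 10 − 4 = 6.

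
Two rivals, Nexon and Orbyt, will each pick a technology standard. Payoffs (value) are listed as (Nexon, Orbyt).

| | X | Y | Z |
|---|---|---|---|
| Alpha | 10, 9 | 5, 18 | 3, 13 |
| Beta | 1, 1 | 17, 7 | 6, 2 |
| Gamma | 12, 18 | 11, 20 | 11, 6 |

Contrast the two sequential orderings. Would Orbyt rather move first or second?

first

If Nexon leads: Orbyt's best replies are Alpha→Y, Beta→Y, Gamma→Y; Nexon's induced payoffs 5, 17, 11; outcome (Beta, Y), payoffs (17, 7).
If Orbyt leads: Nexon's best replies are X→Gamma, Y→Beta, Z→Gamma; Orbyt's induced payoffs 18, 7, 6; outcome (Gamma, X), payoffs (12, 18).
Orbyt gets 18 moving first and 7 moving second, so Orbyt prefers to move first.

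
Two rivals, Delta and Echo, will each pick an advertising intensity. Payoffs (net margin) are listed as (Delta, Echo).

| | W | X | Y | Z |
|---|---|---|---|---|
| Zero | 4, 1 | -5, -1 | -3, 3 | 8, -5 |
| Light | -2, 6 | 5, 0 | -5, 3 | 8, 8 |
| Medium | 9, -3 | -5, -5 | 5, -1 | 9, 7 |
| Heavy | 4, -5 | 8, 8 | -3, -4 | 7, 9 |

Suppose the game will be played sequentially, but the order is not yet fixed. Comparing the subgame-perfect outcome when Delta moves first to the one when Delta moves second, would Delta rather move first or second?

first

If Delta leads: Echo's best replies are Zero→Y, Light→Z, Medium→Z, Heavy→Z; Delta's induced payoffs -3, 8, 9, 7; outcome (Medium, Z), payoffs (9, 7).
If Echo leads: Delta's best replies are W→Medium, X→Heavy, Y→Medium, Z→Medium; Echo's induced payoffs -3, 8, -1, 7; outcome (Heavy, X), payoffs (8, 8).
Delta gets 9 moving first and 8 moving second, so Delta prefers to move first.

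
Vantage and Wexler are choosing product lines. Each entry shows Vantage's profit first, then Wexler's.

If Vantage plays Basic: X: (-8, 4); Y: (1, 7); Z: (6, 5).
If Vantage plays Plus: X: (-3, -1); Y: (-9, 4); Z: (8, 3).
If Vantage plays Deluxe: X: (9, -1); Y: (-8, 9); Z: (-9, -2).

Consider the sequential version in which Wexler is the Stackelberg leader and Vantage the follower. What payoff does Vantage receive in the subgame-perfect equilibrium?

1

Vantage best-responds to each possible Wexler move:
- X → Vantage plays Deluxe (best of -8, -3, 9); Wexler gets -1.
- Y → Vantage plays Basic (best of 1, -9, -8); Wexler gets 7.
- Z → Vantage plays Plus (best of 6, 8, -9); Wexler gets 3.
Wexler's induced payoffs are -1, 7, 3, so Wexler commits to Y. Subgame-perfect outcome: (Basic, Y) with payoffs (1, 7).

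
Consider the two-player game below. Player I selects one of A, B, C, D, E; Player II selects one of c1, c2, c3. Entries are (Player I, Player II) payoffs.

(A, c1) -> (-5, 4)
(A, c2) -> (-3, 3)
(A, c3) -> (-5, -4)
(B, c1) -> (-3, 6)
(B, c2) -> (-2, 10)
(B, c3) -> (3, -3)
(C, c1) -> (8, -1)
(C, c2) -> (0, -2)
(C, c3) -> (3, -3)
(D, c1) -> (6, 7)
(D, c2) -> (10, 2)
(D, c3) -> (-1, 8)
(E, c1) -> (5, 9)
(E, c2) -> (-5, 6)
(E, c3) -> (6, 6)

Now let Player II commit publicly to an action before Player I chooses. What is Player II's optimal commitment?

c3

Solve by backward induction (Player II leads).
- c1 → Player I plays C (best of -5, -3, 8, 6, 5); Player II gets -1.
- c2 → Player I plays D (best of -3, -2, 0, 10, -5); Player II gets 2.
- c3 → Player I plays E (best of -5, 3, 3, -1, 6); Player II gets 6.
Among -1, 2, 6, the best is 6 at c3. Subgame-perfect outcome: (E, c3) with payoffs (6, 6).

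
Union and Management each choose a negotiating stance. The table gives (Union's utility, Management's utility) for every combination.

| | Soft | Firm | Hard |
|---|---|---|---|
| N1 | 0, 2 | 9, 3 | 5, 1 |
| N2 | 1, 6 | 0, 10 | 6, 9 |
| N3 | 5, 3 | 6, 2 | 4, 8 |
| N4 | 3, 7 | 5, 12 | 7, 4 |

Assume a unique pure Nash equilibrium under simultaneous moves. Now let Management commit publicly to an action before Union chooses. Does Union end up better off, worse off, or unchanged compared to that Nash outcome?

Union best-responds to each possible Management move:
- Soft: Union compares 0, 1, 5, 3 and picks N3; Management would get 3.
- Firm: Union compares 9, 0, 6, 5 and picks N1; Management would get 3.
- Hard: Union compares 5, 6, 4, 7 and picks N4; Management would get 4.
Among 3, 3, 4, the best is 4 at Hard. Subgame-perfect outcome: (N4, Hard) with payoffs (7, 4).
Under simultaneous play:
Union's best replies: Soft→N3; Firm→N1; Hard→N4.
Management's best replies: N1→Firm; N2→Firm; N3→Hard; N4→Firm.
Only (N1, Firm) has each player best-responding; Nash payoffs (9, 3).
Union earns 7 sequentially versus 9 at the Nash outcome: worse off.

worse off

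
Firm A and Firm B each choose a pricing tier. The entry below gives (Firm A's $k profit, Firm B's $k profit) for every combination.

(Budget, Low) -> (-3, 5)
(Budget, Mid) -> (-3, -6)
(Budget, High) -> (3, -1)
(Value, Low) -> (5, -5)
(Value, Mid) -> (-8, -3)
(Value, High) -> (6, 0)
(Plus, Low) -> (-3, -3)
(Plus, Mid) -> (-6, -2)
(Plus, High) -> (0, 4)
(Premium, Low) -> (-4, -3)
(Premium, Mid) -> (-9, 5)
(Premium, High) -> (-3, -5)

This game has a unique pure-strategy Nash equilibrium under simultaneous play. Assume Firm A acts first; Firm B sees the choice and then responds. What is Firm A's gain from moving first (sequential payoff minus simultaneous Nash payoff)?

0

Solve by backward induction (Firm A leads).
- Budget → Firm B plays Low (best of 5, -6, -1); Firm A gets -3.
- Value → Firm B plays High (best of -5, -3, 0); Firm A gets 6.
- Plus → Firm B plays High (best of -3, -2, 4); Firm A gets 0.
- Premium → Firm B plays Mid (best of -3, 5, -5); Firm A gets -9.
Among -3, 6, 0, -9, the best is 6 at Value. Subgame-perfect outcome: (Value, High) with payoffs (6, 0).
Now find the simultaneous Nash equilibrium.
Firm A's best replies: Low→Value; Mid→Budget; High→Value.
Firm B's best replies: Budget→Low; Value→High; Plus→High; Premium→Mid.
Only (Value, High) has each player best-responding; Nash payoffs (6, 0).
Firm A's commitment gain: 6 − 6 = 0.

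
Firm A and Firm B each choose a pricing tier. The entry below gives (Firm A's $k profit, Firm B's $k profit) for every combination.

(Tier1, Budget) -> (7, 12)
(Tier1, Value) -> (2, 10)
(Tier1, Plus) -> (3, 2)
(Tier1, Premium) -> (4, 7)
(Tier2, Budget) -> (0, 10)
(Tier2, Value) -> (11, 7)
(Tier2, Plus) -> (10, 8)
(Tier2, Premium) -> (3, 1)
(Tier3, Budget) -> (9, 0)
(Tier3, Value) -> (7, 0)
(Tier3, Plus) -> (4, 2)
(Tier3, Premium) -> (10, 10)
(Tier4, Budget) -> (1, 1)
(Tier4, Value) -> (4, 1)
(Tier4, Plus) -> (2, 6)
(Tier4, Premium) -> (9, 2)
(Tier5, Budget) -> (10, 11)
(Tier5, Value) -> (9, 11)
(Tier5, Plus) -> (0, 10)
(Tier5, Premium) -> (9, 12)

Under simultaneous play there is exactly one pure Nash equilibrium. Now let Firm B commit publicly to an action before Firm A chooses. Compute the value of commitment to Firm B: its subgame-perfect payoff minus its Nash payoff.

Solve by backward induction (Firm B leads).
- Budget: BR = Tier5, leader payoff 11.
- Value: BR = Tier2, leader payoff 7.
- Plus: BR = Tier2, leader payoff 8.
- Premium: BR = Tier3, leader payoff 10.
Maximizing over 11, 7, 8, 10, Firm B chooses Budget. Subgame-perfect outcome: (Tier5, Budget) with payoffs (10, 11).
Now find the simultaneous Nash equilibrium.
Firm A's best replies: Budget→Tier5; Value→Tier2; Plus→Tier2; Premium→Tier3.
Firm B's best replies: Tier1→Budget; Tier2→Budget; Tier3→Premium; Tier4→Plus; Tier5→Premium.
Only (Tier3, Premium) has each player best-responding; Nash payoffs (10, 10).
Firm B's commitment gain: 11 − 10 = 1.

1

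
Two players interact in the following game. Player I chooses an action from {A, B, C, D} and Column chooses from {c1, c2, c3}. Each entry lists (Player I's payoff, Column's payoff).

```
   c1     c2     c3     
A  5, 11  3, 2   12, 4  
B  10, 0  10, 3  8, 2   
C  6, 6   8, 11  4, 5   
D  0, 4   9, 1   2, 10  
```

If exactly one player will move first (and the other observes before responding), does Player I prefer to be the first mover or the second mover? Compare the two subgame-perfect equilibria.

second

If Player I leads: Column's best replies are A→c1, B→c2, C→c2, D→c3; Player I's induced payoffs 5, 10, 8, 2; outcome (B, c2), payoffs (10, 3).
If Column leads: Player I's best replies are c1→B, c2→B, c3→A; Column's induced payoffs 0, 3, 4; outcome (A, c3), payoffs (12, 4).
Player I gets 10 moving first and 12 moving second, so Player I prefers to move second.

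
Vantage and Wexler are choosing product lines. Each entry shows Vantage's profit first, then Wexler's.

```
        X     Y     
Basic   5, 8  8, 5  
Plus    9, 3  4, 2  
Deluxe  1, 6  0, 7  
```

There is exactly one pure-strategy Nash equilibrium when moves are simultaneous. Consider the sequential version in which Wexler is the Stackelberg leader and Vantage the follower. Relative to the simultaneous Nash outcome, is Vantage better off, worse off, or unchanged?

Vantage best-responds to each possible Wexler move:
- X → Vantage plays Plus (best of 5, 9, 1); Wexler gets 3.
- Y → Vantage plays Basic (best of 8, 4, 0); Wexler gets 5.
Maximizing over 3, 5, Wexler chooses Y. Subgame-perfect outcome: (Basic, Y) with payoffs (8, 5).
Now find the simultaneous Nash equilibrium.
Vantage's best replies: X→Plus; Y→Basic.
Wexler's best replies: Basic→X; Plus→X; Deluxe→Y.
The unique mutual best reply is (Plus, X), giving (9, 3).
Vantage earns 8 sequentially versus 9 at the Nash outcome: worse off.

worse off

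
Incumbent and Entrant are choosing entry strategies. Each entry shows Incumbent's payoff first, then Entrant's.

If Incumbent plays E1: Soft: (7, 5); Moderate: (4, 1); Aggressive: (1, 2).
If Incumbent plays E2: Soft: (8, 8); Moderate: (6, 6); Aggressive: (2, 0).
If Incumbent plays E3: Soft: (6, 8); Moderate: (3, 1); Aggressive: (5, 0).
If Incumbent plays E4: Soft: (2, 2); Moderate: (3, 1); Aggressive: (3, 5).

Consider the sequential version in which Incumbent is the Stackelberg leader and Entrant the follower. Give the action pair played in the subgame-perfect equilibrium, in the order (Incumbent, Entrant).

(E2, Soft)

Solve by backward induction (Incumbent leads).
- E1 → Entrant plays Soft (best of 5, 1, 2); Incumbent gets 7.
- E2 → Entrant plays Soft (best of 8, 6, 0); Incumbent gets 8.
- E3 → Entrant plays Soft (best of 8, 1, 0); Incumbent gets 6.
- E4 → Entrant plays Aggressive (best of 2, 1, 5); Incumbent gets 3.
Incumbent's induced payoffs are 7, 8, 6, 3, so Incumbent commits to E2. Subgame-perfect outcome: (E2, Soft) with payoffs (8, 8).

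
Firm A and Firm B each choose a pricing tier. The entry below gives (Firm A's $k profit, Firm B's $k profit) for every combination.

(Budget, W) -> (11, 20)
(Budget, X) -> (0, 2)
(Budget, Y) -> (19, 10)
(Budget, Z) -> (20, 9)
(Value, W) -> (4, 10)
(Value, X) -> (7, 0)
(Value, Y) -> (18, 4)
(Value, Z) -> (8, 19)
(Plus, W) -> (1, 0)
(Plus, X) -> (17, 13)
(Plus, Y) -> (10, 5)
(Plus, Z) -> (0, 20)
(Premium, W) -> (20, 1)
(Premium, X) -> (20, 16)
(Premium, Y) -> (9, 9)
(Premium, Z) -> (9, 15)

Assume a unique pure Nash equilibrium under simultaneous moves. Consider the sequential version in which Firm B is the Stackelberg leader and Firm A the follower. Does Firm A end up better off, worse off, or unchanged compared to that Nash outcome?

unchanged

Firm A best-responds to each possible Firm B move:
- W: Firm A compares 11, 4, 1, 20 and picks Premium; Firm B would get 1.
- X: Firm A compares 0, 7, 17, 20 and picks Premium; Firm B would get 16.
- Y: Firm A compares 19, 18, 10, 9 and picks Budget; Firm B would get 10.
- Z: Firm A compares 20, 8, 0, 9 and picks Budget; Firm B would get 9.
Firm B's induced payoffs are 1, 16, 10, 9, so Firm B commits to X. Subgame-perfect outcome: (Premium, X) with payoffs (20, 16).
Under simultaneous play:
Firm A's best replies: W→Premium; X→Premium; Y→Budget; Z→Budget.
Firm B's best replies: Budget→W; Value→Z; Plus→Z; Premium→X.
Only (Premium, X) has each player best-responding; Nash payoffs (20, 16).
Firm A earns 20 sequentially versus 20 at the Nash outcome: unchanged.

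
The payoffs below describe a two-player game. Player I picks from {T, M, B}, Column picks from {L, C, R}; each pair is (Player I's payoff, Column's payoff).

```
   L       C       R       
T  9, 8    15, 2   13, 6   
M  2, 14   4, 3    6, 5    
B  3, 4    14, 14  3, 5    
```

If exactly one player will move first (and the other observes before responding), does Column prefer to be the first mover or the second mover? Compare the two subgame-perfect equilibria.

second

If Player I leads: Column's best replies are T→L, M→L, B→C; Player I's induced payoffs 9, 2, 14; outcome (B, C), payoffs (14, 14).
If Column leads: Player I's best replies are L→T, C→T, R→T; Column's induced payoffs 8, 2, 6; outcome (T, L), payoffs (9, 8).
Column gets 8 moving first and 14 moving second, so Column prefers to move second.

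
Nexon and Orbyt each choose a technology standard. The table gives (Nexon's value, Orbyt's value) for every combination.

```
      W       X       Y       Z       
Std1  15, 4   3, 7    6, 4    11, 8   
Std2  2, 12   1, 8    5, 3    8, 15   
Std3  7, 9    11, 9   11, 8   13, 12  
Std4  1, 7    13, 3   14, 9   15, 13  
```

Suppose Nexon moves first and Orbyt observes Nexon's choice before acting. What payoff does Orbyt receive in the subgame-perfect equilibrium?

13

Orbyt best-responds to each possible Nexon move:
- Std1: BR = Z, leader payoff 11.
- Std2: BR = Z, leader payoff 8.
- Std3: BR = Z, leader payoff 13.
- Std4: BR = Z, leader payoff 15.
Nexon's induced payoffs are 11, 8, 13, 15, so Nexon commits to Std4. Subgame-perfect outcome: (Std4, Z) with payoffs (15, 13).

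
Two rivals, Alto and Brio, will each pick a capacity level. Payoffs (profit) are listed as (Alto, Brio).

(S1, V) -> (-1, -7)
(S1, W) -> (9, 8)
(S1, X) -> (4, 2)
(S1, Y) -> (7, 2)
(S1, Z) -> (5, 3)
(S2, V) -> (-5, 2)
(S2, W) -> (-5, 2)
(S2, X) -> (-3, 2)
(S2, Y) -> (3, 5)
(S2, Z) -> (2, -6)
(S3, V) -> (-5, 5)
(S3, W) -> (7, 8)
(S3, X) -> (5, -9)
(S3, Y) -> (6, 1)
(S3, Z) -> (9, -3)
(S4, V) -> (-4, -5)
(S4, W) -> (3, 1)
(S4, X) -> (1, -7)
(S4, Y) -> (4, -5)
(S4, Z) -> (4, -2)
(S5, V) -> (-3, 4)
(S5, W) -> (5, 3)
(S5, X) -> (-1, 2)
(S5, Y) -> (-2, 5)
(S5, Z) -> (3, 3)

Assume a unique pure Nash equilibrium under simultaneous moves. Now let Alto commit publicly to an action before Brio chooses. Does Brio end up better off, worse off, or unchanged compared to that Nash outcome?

Work backward from Brio's decision.
- S1: Brio compares -7, 8, 2, 2, 3 and picks W; Alto would get 9.
- S2: Brio compares 2, 2, 2, 5, -6 and picks Y; Alto would get 3.
- S3: Brio compares 5, 8, -9, 1, -3 and picks W; Alto would get 7.
- S4: Brio compares -5, 1, -7, -5, -2 and picks W; Alto would get 3.
- S5: Brio compares 4, 3, 2, 5, 3 and picks Y; Alto would get -2.
Among 9, 3, 7, 3, -2, the best is 9 at S1. Subgame-perfect outcome: (S1, W) with payoffs (9, 8).
Now find the simultaneous Nash equilibrium.
Alto's best replies: V→S1; W→S1; X→S3; Y→S1; Z→S3.
Brio's best replies: S1→W; S2→Y; S3→W; S4→W; S5→Y.
Only (S1, W) has each player best-responding; Nash payoffs (9, 8).
Brio earns 8 sequentially versus 8 at the Nash outcome: unchanged.

unchanged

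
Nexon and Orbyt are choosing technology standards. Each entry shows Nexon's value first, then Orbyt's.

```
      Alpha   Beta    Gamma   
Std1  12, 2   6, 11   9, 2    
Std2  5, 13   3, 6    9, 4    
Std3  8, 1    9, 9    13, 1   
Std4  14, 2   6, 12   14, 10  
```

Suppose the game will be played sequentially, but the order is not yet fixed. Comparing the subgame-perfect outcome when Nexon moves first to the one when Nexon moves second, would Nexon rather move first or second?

second

If Nexon leads: Orbyt's best replies are Std1→Beta, Std2→Alpha, Std3→Beta, Std4→Beta; Nexon's induced payoffs 6, 5, 9, 6; outcome (Std3, Beta), payoffs (9, 9).
If Orbyt leads: Nexon's best replies are Alpha→Std4, Beta→Std3, Gamma→Std4; Orbyt's induced payoffs 2, 9, 10; outcome (Std4, Gamma), payoffs (14, 10).
Nexon gets 9 moving first and 14 moving second, so Nexon prefers to move second.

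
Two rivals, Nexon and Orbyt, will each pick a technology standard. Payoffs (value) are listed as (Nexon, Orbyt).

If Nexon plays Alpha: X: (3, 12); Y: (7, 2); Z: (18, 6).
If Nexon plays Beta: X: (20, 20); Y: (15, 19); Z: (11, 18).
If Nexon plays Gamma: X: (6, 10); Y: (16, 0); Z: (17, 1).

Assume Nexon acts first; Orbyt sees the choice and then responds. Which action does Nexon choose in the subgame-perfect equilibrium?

Beta

Solve by backward induction (Nexon leads).
- Alpha → Orbyt plays X (best of 12, 2, 6); Nexon gets 3.
- Beta → Orbyt plays X (best of 20, 19, 18); Nexon gets 20.
- Gamma → Orbyt plays X (best of 10, 0, 1); Nexon gets 6.
Among 3, 20, 6, the best is 20 at Beta. Subgame-perfect outcome: (Beta, X) with payoffs (20, 20).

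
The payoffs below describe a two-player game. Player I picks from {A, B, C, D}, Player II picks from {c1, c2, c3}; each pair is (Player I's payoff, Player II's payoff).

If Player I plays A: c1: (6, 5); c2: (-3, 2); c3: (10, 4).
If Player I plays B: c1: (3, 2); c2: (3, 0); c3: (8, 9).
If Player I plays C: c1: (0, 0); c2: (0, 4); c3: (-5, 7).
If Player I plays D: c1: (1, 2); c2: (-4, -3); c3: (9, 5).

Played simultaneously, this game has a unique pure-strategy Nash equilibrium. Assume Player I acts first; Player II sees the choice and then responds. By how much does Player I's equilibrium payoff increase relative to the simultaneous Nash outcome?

Work backward from Player II's decision.
- A → Player II plays c1 (best of 5, 2, 4); Player I gets 6.
- B → Player II plays c3 (best of 2, 0, 9); Player I gets 8.
- C → Player II plays c3 (best of 0, 4, 7); Player I gets -5.
- D → Player II plays c3 (best of 2, -3, 5); Player I gets 9.
Maximizing over 6, 8, -5, 9, Player I chooses D. Subgame-perfect outcome: (D, c3) with payoffs (9, 5).
Now find the simultaneous Nash equilibrium.
Player I's best replies: c1→A; c2→B; c3→A.
Player II's best replies: A→c1; B→c3; C→c3; D→c3.
The unique mutual best reply is (A, c1), giving (6, 5).
Player I's commitment gain: 9 − 6 = 3.

3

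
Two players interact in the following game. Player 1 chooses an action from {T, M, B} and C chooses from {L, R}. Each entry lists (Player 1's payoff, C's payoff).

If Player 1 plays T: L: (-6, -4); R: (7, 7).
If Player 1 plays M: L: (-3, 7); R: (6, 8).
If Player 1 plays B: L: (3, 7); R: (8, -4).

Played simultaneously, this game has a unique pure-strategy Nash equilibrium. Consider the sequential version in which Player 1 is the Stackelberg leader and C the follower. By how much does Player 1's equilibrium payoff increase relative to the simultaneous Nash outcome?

4

C best-responds to each possible Player 1 move:
- T: C compares -4, 7 and picks R; Player 1 would get 7.
- M: C compares 7, 8 and picks R; Player 1 would get 6.
- B: C compares 7, -4 and picks L; Player 1 would get 3.
Maximizing over 7, 6, 3, Player 1 chooses T. Subgame-perfect outcome: (T, R) with payoffs (7, 7).
Now find the simultaneous Nash equilibrium.
Player 1's best replies: L→B; R→B.
C's best replies: T→R; M→R; B→L.
The unique mutual best reply is (B, L), giving (3, 7).
Player 1's commitment gain: 7 − 3 = 4.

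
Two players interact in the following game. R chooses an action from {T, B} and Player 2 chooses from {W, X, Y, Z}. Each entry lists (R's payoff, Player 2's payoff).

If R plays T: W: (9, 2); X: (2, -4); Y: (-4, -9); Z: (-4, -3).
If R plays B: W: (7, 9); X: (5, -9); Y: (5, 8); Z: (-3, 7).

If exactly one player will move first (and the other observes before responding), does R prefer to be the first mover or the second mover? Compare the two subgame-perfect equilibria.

first

If R leads: Player 2's best replies are T→W, B→W; R's induced payoffs 9, 7; outcome (T, W), payoffs (9, 2).
If Player 2 leads: R's best replies are W→T, X→B, Y→B, Z→B; Player 2's induced payoffs 2, -9, 8, 7; outcome (B, Y), payoffs (5, 8).
R gets 9 moving first and 5 moving second, so R prefers to move first.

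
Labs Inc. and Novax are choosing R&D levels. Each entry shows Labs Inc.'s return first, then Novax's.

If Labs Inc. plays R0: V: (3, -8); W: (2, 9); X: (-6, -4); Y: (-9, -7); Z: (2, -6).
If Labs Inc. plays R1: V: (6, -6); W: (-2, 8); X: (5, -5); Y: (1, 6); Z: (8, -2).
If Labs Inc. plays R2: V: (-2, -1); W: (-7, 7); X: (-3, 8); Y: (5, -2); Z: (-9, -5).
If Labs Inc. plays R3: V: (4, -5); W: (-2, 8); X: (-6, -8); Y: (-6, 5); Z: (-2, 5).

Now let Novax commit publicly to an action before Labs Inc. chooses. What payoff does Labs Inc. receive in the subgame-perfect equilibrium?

2

Labs Inc. best-responds to each possible Novax move:
- V: BR = R1, leader payoff -6.
- W: BR = R0, leader payoff 9.
- X: BR = R1, leader payoff -5.
- Y: BR = R2, leader payoff -2.
- Z: BR = R1, leader payoff -2.
Novax's induced payoffs are -6, 9, -5, -2, -2, so Novax commits to W. Subgame-perfect outcome: (R0, W) with payoffs (2, 9).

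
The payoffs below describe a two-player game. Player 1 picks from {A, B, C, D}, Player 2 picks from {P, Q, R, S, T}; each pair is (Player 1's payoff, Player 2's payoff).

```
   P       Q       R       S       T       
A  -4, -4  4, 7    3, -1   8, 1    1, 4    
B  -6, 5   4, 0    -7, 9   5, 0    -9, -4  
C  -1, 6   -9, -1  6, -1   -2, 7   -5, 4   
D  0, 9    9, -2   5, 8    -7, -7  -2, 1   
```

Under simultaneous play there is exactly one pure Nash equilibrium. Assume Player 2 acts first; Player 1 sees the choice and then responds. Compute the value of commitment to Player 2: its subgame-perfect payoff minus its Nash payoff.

0

Backward induction with Player 2 moving first.
- P: BR = D, leader payoff 9.
- Q: BR = D, leader payoff -2.
- R: BR = C, leader payoff -1.
- S: BR = A, leader payoff 1.
- T: BR = A, leader payoff 4.
Among 9, -2, -1, 1, 4, the best is 9 at P. Subgame-perfect outcome: (D, P) with payoffs (0, 9).
Now find the simultaneous Nash equilibrium.
Player 1's best replies: P→D; Q→D; R→C; S→A; T→A.
Player 2's best replies: A→Q; B→R; C→S; D→P.
Only (D, P) has each player best-responding; Nash payoffs (0, 9).
Player 2's commitment gain: 9 − 9 = 0.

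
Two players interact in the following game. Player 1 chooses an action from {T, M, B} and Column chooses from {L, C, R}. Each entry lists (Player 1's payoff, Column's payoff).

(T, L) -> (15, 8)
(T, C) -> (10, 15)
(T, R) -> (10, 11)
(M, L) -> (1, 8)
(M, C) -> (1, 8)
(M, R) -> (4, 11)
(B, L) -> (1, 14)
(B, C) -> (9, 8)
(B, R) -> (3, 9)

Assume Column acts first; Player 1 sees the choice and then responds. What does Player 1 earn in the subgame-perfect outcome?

10

Player 1 best-responds to each possible Column move:
- L: BR = T, leader payoff 8.
- C: BR = T, leader payoff 15.
- R: BR = T, leader payoff 11.
Maximizing over 8, 15, 11, Column chooses C. Subgame-perfect outcome: (T, C) with payoffs (10, 15).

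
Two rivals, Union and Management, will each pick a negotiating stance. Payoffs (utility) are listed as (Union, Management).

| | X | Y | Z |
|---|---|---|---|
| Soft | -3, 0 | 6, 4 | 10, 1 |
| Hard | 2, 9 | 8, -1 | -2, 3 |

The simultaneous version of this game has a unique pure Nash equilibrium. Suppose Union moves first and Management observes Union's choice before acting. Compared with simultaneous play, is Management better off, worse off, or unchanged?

worse off

Solve by backward induction (Union leads).
- Soft: Management compares 0, 4, 1 and picks Y; Union would get 6.
- Hard: Management compares 9, -1, 3 and picks X; Union would get 2.
Union's induced payoffs are 6, 2, so Union commits to Soft. Subgame-perfect outcome: (Soft, Y) with payoffs (6, 4).
Under simultaneous play:
Union's best replies: X→Hard; Y→Hard; Z→Soft.
Management's best replies: Soft→Y; Hard→X.
The unique mutual best reply is (Hard, X), giving (2, 9).
Management earns 4 sequentially versus 9 at the Nash outcome: worse off.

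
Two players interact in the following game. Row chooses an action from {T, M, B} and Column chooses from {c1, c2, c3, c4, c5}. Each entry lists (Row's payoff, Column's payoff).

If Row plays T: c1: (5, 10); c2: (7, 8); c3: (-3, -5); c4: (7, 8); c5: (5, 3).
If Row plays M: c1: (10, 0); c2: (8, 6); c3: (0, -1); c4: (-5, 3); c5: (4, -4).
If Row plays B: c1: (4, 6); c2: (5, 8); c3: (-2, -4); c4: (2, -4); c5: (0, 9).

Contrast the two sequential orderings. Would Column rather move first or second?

If Row leads: Column's best replies are T→c1, M→c2, B→c5; Row's induced payoffs 5, 8, 0; outcome (M, c2), payoffs (8, 6).
If Column leads: Row's best replies are c1→M, c2→M, c3→M, c4→T, c5→T; Column's induced payoffs 0, 6, -1, 8, 3; outcome (T, c4), payoffs (7, 8).
Column gets 8 moving first and 6 moving second, so Column prefers to move first.

first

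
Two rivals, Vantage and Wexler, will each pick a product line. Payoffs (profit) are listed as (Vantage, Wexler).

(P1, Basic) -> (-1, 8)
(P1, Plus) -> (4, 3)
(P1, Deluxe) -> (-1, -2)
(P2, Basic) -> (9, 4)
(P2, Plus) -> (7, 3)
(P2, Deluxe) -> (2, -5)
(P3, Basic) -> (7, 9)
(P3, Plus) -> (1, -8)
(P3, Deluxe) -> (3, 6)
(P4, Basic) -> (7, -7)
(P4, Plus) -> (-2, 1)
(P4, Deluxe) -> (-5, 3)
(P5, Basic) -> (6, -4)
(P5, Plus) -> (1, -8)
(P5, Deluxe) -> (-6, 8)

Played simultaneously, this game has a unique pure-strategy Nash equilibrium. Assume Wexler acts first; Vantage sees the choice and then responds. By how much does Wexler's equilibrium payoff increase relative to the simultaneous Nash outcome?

2

Solve by backward induction (Wexler leads).
- Basic: Vantage compares -1, 9, 7, 7, 6 and picks P2; Wexler would get 4.
- Plus: Vantage compares 4, 7, 1, -2, 1 and picks P2; Wexler would get 3.
- Deluxe: Vantage compares -1, 2, 3, -5, -6 and picks P3; Wexler would get 6.
Maximizing over 4, 3, 6, Wexler chooses Deluxe. Subgame-perfect outcome: (P3, Deluxe) with payoffs (3, 6).
For the simultaneous game, intersect best replies.
Vantage's best replies: Basic→P2; Plus→P2; Deluxe→P3.
Wexler's best replies: P1→Basic; P2→Basic; P3→Basic; P4→Deluxe; P5→Deluxe.
Only (P2, Basic) has each player best-responding; Nash payoffs (9, 4).
Wexler's commitment gain: 6 − 4 = 2.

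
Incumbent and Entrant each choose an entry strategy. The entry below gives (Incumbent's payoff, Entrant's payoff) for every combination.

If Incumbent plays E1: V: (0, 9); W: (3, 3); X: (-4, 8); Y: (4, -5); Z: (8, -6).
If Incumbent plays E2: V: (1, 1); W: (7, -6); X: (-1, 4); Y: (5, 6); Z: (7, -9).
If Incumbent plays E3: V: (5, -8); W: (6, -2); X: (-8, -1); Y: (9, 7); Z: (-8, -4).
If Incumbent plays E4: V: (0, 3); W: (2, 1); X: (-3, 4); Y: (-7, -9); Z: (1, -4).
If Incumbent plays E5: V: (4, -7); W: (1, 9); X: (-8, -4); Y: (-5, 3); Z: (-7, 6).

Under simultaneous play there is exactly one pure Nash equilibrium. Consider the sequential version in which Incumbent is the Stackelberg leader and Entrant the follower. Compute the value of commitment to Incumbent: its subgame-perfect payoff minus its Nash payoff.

0

Entrant best-responds to each possible Incumbent move:
- E1: Entrant compares 9, 3, 8, -5, -6 and picks V; Incumbent would get 0.
- E2: Entrant compares 1, -6, 4, 6, -9 and picks Y; Incumbent would get 5.
- E3: Entrant compares -8, -2, -1, 7, -4 and picks Y; Incumbent would get 9.
- E4: Entrant compares 3, 1, 4, -9, -4 and picks X; Incumbent would get -3.
- E5: Entrant compares -7, 9, -4, 3, 6 and picks W; Incumbent would get 1.
Among 0, 5, 9, -3, 1, the best is 9 at E3. Subgame-perfect outcome: (E3, Y) with payoffs (9, 7).
Now find the simultaneous Nash equilibrium.
Incumbent's best replies: V→E3; W→E2; X→E2; Y→E3; Z→E1.
Entrant's best replies: E1→V; E2→Y; E3→Y; E4→X; E5→W.
The unique mutual best reply is (E3, Y), giving (9, 7).
Incumbent's commitment gain: 9 − 9 = 0.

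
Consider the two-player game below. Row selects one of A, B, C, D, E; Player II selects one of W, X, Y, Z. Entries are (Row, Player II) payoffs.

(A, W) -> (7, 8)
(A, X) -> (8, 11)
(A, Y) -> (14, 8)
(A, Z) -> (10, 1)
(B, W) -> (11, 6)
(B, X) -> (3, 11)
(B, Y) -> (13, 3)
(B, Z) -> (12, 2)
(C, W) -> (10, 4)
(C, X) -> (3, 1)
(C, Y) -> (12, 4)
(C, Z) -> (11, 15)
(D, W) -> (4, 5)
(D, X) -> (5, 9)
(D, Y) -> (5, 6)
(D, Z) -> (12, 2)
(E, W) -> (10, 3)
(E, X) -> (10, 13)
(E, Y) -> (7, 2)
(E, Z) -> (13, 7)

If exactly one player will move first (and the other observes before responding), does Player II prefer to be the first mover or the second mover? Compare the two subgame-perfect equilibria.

second

If Row leads: Player II's best replies are A→X, B→X, C→Z, D→X, E→X; Row's induced payoffs 8, 3, 11, 5, 10; outcome (C, Z), payoffs (11, 15).
If Player II leads: Row's best replies are W→B, X→E, Y→A, Z→E; Player II's induced payoffs 6, 13, 8, 7; outcome (E, X), payoffs (10, 13).
Player II gets 13 moving first and 15 moving second, so Player II prefers to move second.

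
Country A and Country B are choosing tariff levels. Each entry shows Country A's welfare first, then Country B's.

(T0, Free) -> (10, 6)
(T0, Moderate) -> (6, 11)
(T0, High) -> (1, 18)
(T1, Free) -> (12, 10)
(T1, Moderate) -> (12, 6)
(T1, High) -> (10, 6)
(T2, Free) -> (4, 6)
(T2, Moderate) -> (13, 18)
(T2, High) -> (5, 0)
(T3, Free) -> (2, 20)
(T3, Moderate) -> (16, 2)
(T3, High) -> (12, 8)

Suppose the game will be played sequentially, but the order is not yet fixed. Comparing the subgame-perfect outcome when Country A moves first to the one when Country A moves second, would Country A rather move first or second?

first

If Country A leads: Country B's best replies are T0→High, T1→Free, T2→Moderate, T3→Free; Country A's induced payoffs 1, 12, 13, 2; outcome (T2, Moderate), payoffs (13, 18).
If Country B leads: Country A's best replies are Free→T1, Moderate→T3, High→T3; Country B's induced payoffs 10, 2, 8; outcome (T1, Free), payoffs (12, 10).
Country A gets 13 moving first and 12 moving second, so Country A prefers to move first.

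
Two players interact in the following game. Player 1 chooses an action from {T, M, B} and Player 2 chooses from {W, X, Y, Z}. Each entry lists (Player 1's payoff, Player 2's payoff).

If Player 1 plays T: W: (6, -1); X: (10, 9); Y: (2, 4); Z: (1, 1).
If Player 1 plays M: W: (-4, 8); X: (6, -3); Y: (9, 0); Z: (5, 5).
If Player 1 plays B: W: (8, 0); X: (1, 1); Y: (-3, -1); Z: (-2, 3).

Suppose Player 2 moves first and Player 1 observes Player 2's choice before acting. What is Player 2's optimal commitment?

Player 1 best-responds to each possible Player 2 move:
- W: Player 1 compares 6, -4, 8 and picks B; Player 2 would get 0.
- X: Player 1 compares 10, 6, 1 and picks T; Player 2 would get 9.
- Y: Player 1 compares 2, 9, -3 and picks M; Player 2 would get 0.
- Z: Player 1 compares 1, 5, -2 and picks M; Player 2 would get 5.
Maximizing over 0, 9, 0, 5, Player 2 chooses X. Subgame-perfect outcome: (T, X) with payoffs (10, 9).

X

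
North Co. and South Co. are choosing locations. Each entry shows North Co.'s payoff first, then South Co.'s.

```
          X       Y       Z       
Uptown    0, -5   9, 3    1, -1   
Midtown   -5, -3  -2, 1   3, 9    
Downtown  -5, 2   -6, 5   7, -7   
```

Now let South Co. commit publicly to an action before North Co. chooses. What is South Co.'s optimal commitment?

Y

Work backward from North Co.'s decision.
- X: BR = Uptown, leader payoff -5.
- Y: BR = Uptown, leader payoff 3.
- Z: BR = Downtown, leader payoff -7.
South Co.'s induced payoffs are -5, 3, -7, so South Co. commits to Y. Subgame-perfect outcome: (Uptown, Y) with payoffs (9, 3).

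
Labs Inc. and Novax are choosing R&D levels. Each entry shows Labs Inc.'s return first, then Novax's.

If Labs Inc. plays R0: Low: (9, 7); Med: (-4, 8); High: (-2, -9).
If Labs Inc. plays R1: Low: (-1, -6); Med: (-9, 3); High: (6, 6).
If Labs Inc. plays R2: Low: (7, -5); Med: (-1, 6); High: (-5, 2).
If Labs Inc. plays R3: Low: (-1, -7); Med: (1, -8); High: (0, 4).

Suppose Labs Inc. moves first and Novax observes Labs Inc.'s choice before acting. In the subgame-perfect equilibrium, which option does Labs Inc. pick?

Work backward from Novax's decision.
- R0: Novax compares 7, 8, -9 and picks Med; Labs Inc. would get -4.
- R1: Novax compares -6, 3, 6 and picks High; Labs Inc. would get 6.
- R2: Novax compares -5, 6, 2 and picks Med; Labs Inc. would get -1.
- R3: Novax compares -7, -8, 4 and picks High; Labs Inc. would get 0.
Labs Inc.'s induced payoffs are -4, 6, -1, 0, so Labs Inc. commits to R1. Subgame-perfect outcome: (R1, High) with payoffs (6, 6).

R1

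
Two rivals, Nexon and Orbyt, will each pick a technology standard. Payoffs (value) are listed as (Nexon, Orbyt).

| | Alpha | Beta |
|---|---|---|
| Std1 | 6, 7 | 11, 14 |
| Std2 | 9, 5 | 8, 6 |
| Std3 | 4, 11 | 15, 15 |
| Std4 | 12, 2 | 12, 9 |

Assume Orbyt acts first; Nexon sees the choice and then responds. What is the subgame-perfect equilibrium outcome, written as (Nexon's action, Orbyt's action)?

(Std3, Beta)

Backward induction with Orbyt moving first.
- Alpha: Nexon compares 6, 9, 4, 12 and picks Std4; Orbyt would get 2.
- Beta: Nexon compares 11, 8, 15, 12 and picks Std3; Orbyt would get 15.
Among 2, 15, the best is 15 at Beta. Subgame-perfect outcome: (Std3, Beta) with payoffs (15, 15).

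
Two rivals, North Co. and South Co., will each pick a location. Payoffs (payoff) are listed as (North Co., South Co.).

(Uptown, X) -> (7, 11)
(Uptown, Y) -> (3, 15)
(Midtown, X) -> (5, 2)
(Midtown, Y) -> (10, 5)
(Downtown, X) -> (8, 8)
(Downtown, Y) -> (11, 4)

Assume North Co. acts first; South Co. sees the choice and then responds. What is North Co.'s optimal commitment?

Midtown

Backward induction with North Co. moving first.
- Uptown → South Co. plays Y (best of 11, 15); North Co. gets 3.
- Midtown → South Co. plays Y (best of 2, 5); North Co. gets 10.
- Downtown → South Co. plays X (best of 8, 4); North Co. gets 8.
Among 3, 10, 8, the best is 10 at Midtown. Subgame-perfect outcome: (Midtown, Y) with payoffs (10, 5).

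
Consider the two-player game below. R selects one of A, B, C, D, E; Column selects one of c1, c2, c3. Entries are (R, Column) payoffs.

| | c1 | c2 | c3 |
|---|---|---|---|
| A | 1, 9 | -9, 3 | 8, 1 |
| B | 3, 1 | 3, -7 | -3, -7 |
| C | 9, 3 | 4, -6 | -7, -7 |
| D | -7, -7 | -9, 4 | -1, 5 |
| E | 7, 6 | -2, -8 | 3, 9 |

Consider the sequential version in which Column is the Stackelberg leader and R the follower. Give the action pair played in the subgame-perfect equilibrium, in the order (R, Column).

(C, c1)

Solve by backward induction (Column leads).
- c1 → R plays C (best of 1, 3, 9, -7, 7); Column gets 3.
- c2 → R plays C (best of -9, 3, 4, -9, -2); Column gets -6.
- c3 → R plays A (best of 8, -3, -7, -1, 3); Column gets 1.
Maximizing over 3, -6, 1, Column chooses c1. Subgame-perfect outcome: (C, c1) with payoffs (9, 3).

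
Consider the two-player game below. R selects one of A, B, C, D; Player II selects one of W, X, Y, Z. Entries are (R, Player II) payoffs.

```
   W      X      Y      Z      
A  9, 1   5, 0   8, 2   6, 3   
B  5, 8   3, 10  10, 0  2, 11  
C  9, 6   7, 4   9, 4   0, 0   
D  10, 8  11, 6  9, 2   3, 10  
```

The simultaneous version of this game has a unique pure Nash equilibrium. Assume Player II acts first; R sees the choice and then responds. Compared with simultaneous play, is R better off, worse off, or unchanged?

better off

Solve by backward induction (Player II leads).
- W: BR = D, leader payoff 8.
- X: BR = D, leader payoff 6.
- Y: BR = B, leader payoff 0.
- Z: BR = A, leader payoff 3.
Among 8, 6, 0, 3, the best is 8 at W. Subgame-perfect outcome: (D, W) with payoffs (10, 8).
Under simultaneous play:
R's best replies: W→D; X→D; Y→B; Z→A.
Player II's best replies: A→Z; B→Z; C→W; D→Z.
The unique mutual best reply is (A, Z), giving (6, 3).
R earns 10 sequentially versus 6 at the Nash outcome: better off.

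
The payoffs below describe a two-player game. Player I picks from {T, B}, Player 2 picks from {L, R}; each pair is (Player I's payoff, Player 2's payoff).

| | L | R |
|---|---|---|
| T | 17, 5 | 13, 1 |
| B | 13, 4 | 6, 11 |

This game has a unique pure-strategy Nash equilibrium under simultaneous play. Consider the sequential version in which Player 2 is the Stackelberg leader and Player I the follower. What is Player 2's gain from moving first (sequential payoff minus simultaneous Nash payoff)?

Solve by backward induction (Player 2 leads).
- L → Player I plays T (best of 17, 13); Player 2 gets 5.
- R → Player I plays T (best of 13, 6); Player 2 gets 1.
Player 2's induced payoffs are 5, 1, so Player 2 commits to L. Subgame-perfect outcome: (T, L) with payoffs (17, 5).
Now find the simultaneous Nash equilibrium.
Player I's best replies: L→T; R→T.
Player 2's best replies: T→L; B→R.
Only (T, L) has each player best-responding; Nash payoffs (17, 5).
Player 2's commitment gain: 5 − 5 = 0.

0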